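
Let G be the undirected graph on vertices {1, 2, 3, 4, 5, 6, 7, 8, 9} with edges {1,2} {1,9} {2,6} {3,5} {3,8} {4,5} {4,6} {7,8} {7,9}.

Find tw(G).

A width-2 tree decomposition is:
Bags: B1 = {7, 8, 9}  B2 = {1, 8, 9}  B3 = {1, 2, 8}  B4 = {2, 6, 8}  B5 = {4, 6, 8}  B6 = {4, 5, 8}  B7 = {3, 5, 8}
Tree: B1–B2, B2–B3, B3–B4, B4–B5, B5–B6, B6–B7
The largest bag has 3 vertices, giving width 2; this decomposition certifies tw(G) ≤ 2. Since 8–7–9–1–2–6–4–5–3–8 is a cycle in G, G is not acyclic. Forests are exactly the graphs of treewidth ≤ 1, so tw(G) ≥ 2. The upper and lower bounds meet at 2, so that is the treewidth.

2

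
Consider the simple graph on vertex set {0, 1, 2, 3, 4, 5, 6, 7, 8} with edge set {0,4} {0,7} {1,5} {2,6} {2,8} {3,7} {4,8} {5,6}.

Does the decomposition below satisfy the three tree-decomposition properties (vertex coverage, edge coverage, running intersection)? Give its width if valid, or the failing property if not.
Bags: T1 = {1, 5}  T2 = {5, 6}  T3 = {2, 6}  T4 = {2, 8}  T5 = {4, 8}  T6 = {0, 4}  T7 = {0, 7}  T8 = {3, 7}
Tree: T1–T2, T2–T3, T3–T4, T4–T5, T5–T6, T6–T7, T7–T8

Yes; width 1.

Every vertex of G appears in some bag (union = {0, 1, 2, 3, 4, 5, 6, 7, 8}); every edge is covered by a bag; and for each vertex v the set of bags containing v is connected in the bag tree. The decomposition is therefore valid. The largest bag has 2 vertices, so the width is 1.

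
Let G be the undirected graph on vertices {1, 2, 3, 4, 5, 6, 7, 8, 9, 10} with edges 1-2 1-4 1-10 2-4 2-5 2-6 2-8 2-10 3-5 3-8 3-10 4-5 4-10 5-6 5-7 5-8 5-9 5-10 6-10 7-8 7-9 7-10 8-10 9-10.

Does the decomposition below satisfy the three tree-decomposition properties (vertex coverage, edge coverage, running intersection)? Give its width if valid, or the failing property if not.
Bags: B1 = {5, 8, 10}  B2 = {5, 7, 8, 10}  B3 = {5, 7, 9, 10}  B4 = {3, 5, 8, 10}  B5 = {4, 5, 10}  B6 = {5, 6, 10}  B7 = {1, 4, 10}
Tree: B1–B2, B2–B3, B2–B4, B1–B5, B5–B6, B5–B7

No — vertex 2 appears in no bag.

A tree decomposition must satisfy three properties: every vertex lies in some bag; for every edge, both endpoints lie together in some bag; and for every vertex, the bags containing it form a connected subtree. Here vertex 2 appears in no bag, so the decomposition is invalid.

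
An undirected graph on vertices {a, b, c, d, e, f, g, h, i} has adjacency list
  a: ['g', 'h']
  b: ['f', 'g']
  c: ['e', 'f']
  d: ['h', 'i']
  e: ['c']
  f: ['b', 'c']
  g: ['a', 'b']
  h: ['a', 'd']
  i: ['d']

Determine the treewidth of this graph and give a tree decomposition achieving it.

Treewidth 1.
Bags: B1 = {c, e}  B2 = {c, f}  B3 = {b, f}  B4 = {b, g}  B5 = {a, g}  B6 = {a, h}  B7 = {d, h}  B8 = {d, i}
Tree: B1–B2, B2–B3, B3–B4, B4–B5, B5–B6, B6–B7, B7–B8

Each bag holds 2 vertices, so the decomposition has width 1, which upper-bounds the treewidth. G has an edge, so its treewidth is at least 1. The upper and lower bounds meet at 1, so that is the treewidth.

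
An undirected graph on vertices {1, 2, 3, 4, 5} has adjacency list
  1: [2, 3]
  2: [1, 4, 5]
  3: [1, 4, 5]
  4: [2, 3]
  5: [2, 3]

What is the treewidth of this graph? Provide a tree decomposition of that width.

Treewidth 2.
One optimal decomposition is:
Bags: B1 = {2, 3, 4}  B2 = {2, 3, 5}  B3 = {1, 2, 3}
Tree: B1–B2, B2–B3

The largest bag has 3 vertices, giving width 2; this decomposition certifies tw(G) ≤ 2. For the lower bound, G contains the cycle 4–2–5–3–4, so G is not a forest; only forests have treewidth ≤ 1, hence tw(G) ≥ 2. Hence tw(G) = 2 exactly.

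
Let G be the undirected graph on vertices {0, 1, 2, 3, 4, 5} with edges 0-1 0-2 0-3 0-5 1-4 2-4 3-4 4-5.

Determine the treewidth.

2

A width-2 tree decomposition is:
Bags: B1 = {0, 4, 5}  B2 = {0, 3, 4}  B3 = {0, 1, 4}  B4 = {0, 2, 4}
Tree: B1–B2, B2–B3, B3–B4
Every bag has size at most 3, so the width is 3 − 1 = 2 and tw(G) ≤ 2. The edges 5–0–3–4–5 form a cycle, so G is not a tree and its treewidth is at least 2. Therefore the treewidth is 2.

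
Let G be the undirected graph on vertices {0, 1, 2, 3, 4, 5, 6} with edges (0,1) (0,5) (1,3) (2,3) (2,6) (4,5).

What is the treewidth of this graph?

A width-1 tree decomposition is:
Bags: B1 = {4, 5}  B2 = {0, 5}  B3 = {0, 1}  B4 = {1, 3}  B5 = {2, 3}  B6 = {2, 6}
Tree: B1–B2, B2–B3, B3–B4, B4–B5, B5–B6
The largest bag has 2 vertices, giving width 1; this decomposition certifies tw(G) ≤ 1. G has an edge, so its treewidth is at least 1. The upper and lower bounds meet at 1, so that is the treewidth.

1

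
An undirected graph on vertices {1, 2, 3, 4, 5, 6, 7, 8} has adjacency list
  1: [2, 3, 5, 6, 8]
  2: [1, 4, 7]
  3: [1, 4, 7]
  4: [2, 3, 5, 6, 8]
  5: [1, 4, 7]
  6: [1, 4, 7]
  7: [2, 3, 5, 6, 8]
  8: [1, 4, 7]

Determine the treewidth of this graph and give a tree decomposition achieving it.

Treewidth 3.
Bags: B1 = {1, 4, 5, 7}  B2 = {1, 2, 4, 7}  B3 = {1, 3, 4, 7}  B4 = {1, 4, 7, 8}  B5 = {1, 4, 6, 7}
Tree: B1–B2, B2–B3, B3–B4, B4–B5

Every bag has size at most 4, so the width is 4 − 1 = 3 and tw(G) ≤ 3. For the lower bound: the 4 vertex sets {4,5}, {2,7}, {1}, {3} are disjoint, each induces a connected subgraph, and every pair is joined by at least one edge of G. Contracting each set to a single vertex therefore yields K_{4} as a minor, and since treewidth is minor-monotone, tw(G) ≥ tw(K_{4}) = 3. The upper and lower bounds meet at 3, so that is the treewidth.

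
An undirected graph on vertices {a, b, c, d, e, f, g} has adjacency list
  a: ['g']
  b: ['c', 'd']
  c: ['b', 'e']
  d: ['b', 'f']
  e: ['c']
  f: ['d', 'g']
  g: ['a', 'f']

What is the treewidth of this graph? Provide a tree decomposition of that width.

The largest bag has 2 vertices, giving width 1; this decomposition certifies tw(G) ≤ 1. Any graph with an edge has treewidth ≥ 1, and G has the edge e–c. Hence tw(G) = 1 exactly.

Treewidth 1.
Bags: B1 = {c, e}  B2 = {b, c}  B3 = {b, d}  B4 = {d, f}  B5 = {f, g}  B6 = {a, g}
Tree: B1–B2, B2–B3, B3–B4, B4–B5, B5–B6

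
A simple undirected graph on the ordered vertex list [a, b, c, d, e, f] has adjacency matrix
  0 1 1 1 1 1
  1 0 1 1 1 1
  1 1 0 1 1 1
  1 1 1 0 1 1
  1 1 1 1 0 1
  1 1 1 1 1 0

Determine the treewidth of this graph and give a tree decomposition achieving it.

With just one bag of size 6, the width is 6 − 1 = 5, so tw(G) ≤ 5. On the other hand G contains the 6-clique {a, b, c, d, e, f}. A clique must lie in a single bag of any decomposition, so no decomposition can have width below 5. Combining the bounds, tw(G) = 5.

Treewidth 5.
One optimal decomposition is:
Bags: B1 = {a, b, c, d, e, f}
Tree: (single bag)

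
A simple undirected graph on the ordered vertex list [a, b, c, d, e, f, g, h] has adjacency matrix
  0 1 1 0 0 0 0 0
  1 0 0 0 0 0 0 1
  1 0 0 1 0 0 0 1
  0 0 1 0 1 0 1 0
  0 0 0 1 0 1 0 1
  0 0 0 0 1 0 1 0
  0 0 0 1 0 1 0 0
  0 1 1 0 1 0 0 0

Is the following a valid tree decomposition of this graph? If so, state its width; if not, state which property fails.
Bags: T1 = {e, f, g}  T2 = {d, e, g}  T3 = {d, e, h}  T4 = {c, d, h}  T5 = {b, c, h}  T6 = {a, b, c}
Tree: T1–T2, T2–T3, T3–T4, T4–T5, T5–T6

Yes; width 2.

Vertex coverage: the bags together contain {a, b, c, d, e, f, g, h}, the full vertex set. Edge coverage: each edge of G has both endpoints in at least one bag. Running intersection: for every vertex, the bags containing it form a connected subtree. All three properties hold, so this is a valid tree decomposition of width max|bag| − 1 = 2, and hence tw(G) ≤ 2.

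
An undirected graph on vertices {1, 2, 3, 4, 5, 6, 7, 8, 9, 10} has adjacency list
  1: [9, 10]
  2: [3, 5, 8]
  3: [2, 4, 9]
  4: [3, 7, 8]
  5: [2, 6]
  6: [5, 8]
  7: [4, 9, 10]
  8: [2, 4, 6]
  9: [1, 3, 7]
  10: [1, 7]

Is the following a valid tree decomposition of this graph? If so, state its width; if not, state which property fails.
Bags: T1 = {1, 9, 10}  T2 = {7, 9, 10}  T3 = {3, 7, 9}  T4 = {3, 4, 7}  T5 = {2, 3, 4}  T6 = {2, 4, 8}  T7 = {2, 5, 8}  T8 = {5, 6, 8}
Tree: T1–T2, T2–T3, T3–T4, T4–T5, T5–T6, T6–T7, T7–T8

Yes; width 2.

Checking the three conditions: (i) the bags cover all of {1, 2, 3, 4, 5, 6, 7, 8, 9, 10}; (ii) for each edge, some bag contains both endpoints; (iii) the bags containing any fixed vertex form a subtree. All hold, so the decomposition is valid with width 3 − 1 = 2.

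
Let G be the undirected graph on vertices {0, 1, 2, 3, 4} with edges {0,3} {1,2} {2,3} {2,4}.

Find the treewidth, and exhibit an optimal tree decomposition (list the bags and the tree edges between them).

Treewidth 1.
Bags: B1 = {2, 3}  B2 = {0, 3}  B3 = {1, 2}  B4 = {2, 4}
Tree: B1–B2, B1–B3, B3–B4

Every bag has size at most 2, so the width is 2 − 1 = 1 and tw(G) ≤ 1. Any graph with an edge has treewidth ≥ 1, and G has the edge 3–2. Therefore the treewidth is 1.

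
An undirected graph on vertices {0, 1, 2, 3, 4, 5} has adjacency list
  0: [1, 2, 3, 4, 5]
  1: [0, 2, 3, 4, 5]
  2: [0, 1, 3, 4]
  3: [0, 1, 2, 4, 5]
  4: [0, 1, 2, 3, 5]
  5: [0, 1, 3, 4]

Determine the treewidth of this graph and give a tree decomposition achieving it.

Treewidth 4.
Bags: B1 = {0, 1, 3, 4, 5}  B2 = {0, 1, 2, 3, 4}
Tree: B1–B2

Each bag holds 5 vertices, so the decomposition has width 4, which upper-bounds the treewidth. For the lower bound, the 5 vertices {0, 1, 2, 3, 4} are pairwise adjacent, and any tree decomposition puts a clique entirely inside one bag — forcing width ≥ 4. Combining the bounds, tw(G) = 4.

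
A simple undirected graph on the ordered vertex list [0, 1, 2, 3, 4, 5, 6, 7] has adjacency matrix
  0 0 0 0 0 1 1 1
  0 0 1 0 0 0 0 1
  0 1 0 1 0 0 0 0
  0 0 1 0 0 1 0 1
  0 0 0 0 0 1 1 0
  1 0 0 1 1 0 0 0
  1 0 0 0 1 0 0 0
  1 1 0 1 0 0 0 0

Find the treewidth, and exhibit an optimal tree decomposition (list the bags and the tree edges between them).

Every bag has size at most 3, so the width is 3 − 1 = 2 and tw(G) ≤ 2. For the lower bound, G contains the cycle 6–4–5–0–6, so G is not a forest; only forests have treewidth ≤ 1, hence tw(G) ≥ 2. Combining the bounds, tw(G) = 2.

Treewidth 2.
One optimal decomposition is:
Bags: B1 = {0, 4, 6}  B2 = {0, 4, 5}  B3 = {0, 5, 7}  B4 = {3, 5, 7}  B5 = {1, 3, 7}  B6 = {1, 2, 3}
Tree: B1–B2, B2–B3, B3–B4, B4–B5, B5–B6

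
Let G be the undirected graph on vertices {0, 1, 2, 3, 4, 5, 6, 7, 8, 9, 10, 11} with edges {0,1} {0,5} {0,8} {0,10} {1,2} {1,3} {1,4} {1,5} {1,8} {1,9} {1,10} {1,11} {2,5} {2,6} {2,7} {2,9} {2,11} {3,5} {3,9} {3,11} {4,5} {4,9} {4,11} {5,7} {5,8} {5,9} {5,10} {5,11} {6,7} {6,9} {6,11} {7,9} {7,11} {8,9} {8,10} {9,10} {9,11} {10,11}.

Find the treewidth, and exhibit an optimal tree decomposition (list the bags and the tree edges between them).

Treewidth 4.
One optimal decomposition is:
Bags: B1 = {1, 2, 5, 9, 11}  B2 = {2, 5, 7, 9, 11}  B3 = {2, 6, 7, 9, 11}  B4 = {1, 3, 5, 9, 11}  B5 = {1, 5, 9, 10, 11}  B6 = {1, 5, 8, 9, 10}  B7 = {1, 4, 5, 9, 11}  B8 = {0, 1, 5, 8, 10}
Tree: B1–B2, B2–B3, B1–B4, B4–B5, B5–B6, B1–B7, B6–B8

Each bag holds 5 vertices, so the decomposition has width 4, which upper-bounds the treewidth. Conversely, {0, 1, 5, 8, 10} is a clique of size 5, and the vertices of any clique must share a bag in every tree decomposition; so some bag has ≥ 5 vertices and tw(G) ≥ 4. Combining the bounds, tw(G) = 4.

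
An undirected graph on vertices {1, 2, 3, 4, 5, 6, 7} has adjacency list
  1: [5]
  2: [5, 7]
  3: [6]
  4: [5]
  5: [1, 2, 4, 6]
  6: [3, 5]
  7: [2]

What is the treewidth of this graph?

1

A width-1 tree decomposition is:
Bags: B1 = {2, 5}  B2 = {4, 5}  B3 = {5, 6}  B4 = {2, 7}  B5 = {3, 6}  B6 = {1, 5}
Tree: B1–B2, B1–B3, B1–B4, B3–B5, B3–B6
Each bag holds 2 vertices, so the decomposition has width 1, which upper-bounds the treewidth. Since G has at least one edge (e.g. 2–5), it is not an edgeless graph, so tw(G) ≥ 1. The upper and lower bounds meet at 1, so that is the treewidth.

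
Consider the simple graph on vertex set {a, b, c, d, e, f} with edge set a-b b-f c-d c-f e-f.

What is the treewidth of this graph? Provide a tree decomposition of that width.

Each bag holds 2 vertices, so the decomposition has width 1, which upper-bounds the treewidth. G has an edge, so its treewidth is at least 1. Hence tw(G) = 1 exactly.

Treewidth 1.
One such decomposition:
Bags: B1 = {b, f}  B2 = {a, b}  B3 = {c, f}  B4 = {e, f}  B5 = {c, d}
Tree: B1–B2, B1–B3, B3–B4, B3–B5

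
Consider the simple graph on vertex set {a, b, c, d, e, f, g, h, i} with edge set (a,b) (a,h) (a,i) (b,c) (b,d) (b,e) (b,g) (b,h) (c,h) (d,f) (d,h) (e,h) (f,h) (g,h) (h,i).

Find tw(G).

2

A width-2 tree decomposition is:
Bags: B1 = {a, b, h}  B2 = {b, e, h}  B3 = {b, g, h}  B4 = {b, d, h}  B5 = {b, c, h}  B6 = {d, f, h}  B7 = {a, h, i}
Tree: B1–B2, B2–B3, B1–B4, B3–B5, B4–B6, B1–B7
Each bag holds 3 vertices, so the decomposition has width 2, which upper-bounds the treewidth. Conversely, {d, f, h} is a clique of size 3, and the vertices of any clique must share a bag in every tree decomposition; so some bag has ≥ 3 vertices and tw(G) ≥ 2. Therefore the treewidth is 2.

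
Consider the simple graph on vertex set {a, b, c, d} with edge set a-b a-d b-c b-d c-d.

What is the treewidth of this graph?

2

A width-2 tree decomposition is:
Bags: B1 = {a, b, d}  B2 = {b, c, d}
Tree: B1–B2
Every bag has size at most 3, so the width is 3 − 1 = 2 and tw(G) ≤ 2. Conversely, {b, c, d} is a clique of size 3, and the vertices of any clique must share a bag in every tree decomposition; so some bag has ≥ 3 vertices and tw(G) ≥ 2. The upper and lower bounds meet at 2, so that is the treewidth.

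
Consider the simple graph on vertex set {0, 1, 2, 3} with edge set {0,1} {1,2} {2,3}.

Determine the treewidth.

A width-1 tree decomposition is:
Bags: B1 = {0, 1}  B2 = {1, 2}  B3 = {2, 3}
Tree: B1–B2, B2–B3
The largest bag has 2 vertices, giving width 1; this decomposition certifies tw(G) ≤ 1. Any graph with an edge has treewidth ≥ 1, and G has the edge 0–1. Therefore the treewidth is 1.

1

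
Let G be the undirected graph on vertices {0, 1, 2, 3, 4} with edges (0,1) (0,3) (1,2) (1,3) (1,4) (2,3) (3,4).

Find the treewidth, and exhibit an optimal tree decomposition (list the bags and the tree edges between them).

Every bag has size at most 3, so the width is 3 − 1 = 2 and tw(G) ≤ 2. For the lower bound, the 3 vertices {0, 1, 3} are pairwise adjacent, and any tree decomposition puts a clique entirely inside one bag — forcing width ≥ 2. Combining the bounds, tw(G) = 2.

Treewidth 2.
One such decomposition:
Bags: B1 = {1, 2, 3}  B2 = {1, 3, 4}  B3 = {0, 1, 3}
Tree: B1–B2, B1–B3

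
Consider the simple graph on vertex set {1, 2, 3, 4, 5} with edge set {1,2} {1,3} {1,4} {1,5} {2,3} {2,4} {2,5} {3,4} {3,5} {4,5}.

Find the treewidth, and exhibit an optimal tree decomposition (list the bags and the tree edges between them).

Treewidth 4.
One optimal decomposition is:
Bags: B1 = {1, 2, 3, 4, 5}
Tree: (single bag)

A single bag containing all 5 vertices is trivially a valid decomposition of width 4. On the other hand G contains the 5-clique {1, 2, 3, 4, 5}. A clique must lie in a single bag of any decomposition, so no decomposition can have width below 4. The upper and lower bounds meet at 4, so that is the treewidth.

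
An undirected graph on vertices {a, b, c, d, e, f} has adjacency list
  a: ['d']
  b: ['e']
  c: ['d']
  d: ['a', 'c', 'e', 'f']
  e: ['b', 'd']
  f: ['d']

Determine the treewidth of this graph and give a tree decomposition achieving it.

Each bag holds 2 vertices, so the decomposition has width 1, which upper-bounds the treewidth. Since G has at least one edge (e.g. e–d), it is not an edgeless graph, so tw(G) ≥ 1. Therefore the treewidth is 1.

Treewidth 1.
One optimal decomposition is:
Bags: B1 = {d, e}  B2 = {b, e}  B3 = {d, f}  B4 = {a, d}  B5 = {c, d}
Tree: B1–B2, B1–B3, B3–B4, B3–B5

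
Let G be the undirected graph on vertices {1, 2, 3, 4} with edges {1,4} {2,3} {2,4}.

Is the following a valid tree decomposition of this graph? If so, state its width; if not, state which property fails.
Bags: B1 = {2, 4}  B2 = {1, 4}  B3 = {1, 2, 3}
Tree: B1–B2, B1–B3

No — bags containing vertex 1 are not connected in the tree.

A tree decomposition must satisfy three properties: every vertex lies in some bag; for every edge, both endpoints lie together in some bag; and for every vertex, the bags containing it form a connected subtree. Here bags containing vertex 1 are not connected in the tree, so the decomposition is invalid.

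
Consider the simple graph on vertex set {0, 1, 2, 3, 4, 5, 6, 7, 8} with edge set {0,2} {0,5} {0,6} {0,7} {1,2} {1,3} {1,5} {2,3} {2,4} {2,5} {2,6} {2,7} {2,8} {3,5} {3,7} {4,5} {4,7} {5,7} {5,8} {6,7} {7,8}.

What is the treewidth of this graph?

3

A width-3 tree decomposition is:
Bags: B1 = {2, 5, 7, 8}  B2 = {0, 2, 5, 7}  B3 = {2, 3, 5, 7}  B4 = {2, 4, 5, 7}  B5 = {1, 2, 3, 5}  B6 = {0, 2, 6, 7}
Tree: B1–B2, B1–B3, B3–B4, B3–B5, B2–B6
Every bag has size at most 4, so the width is 4 − 1 = 3 and tw(G) ≤ 3. For the lower bound, the 4 vertices {1, 2, 3, 5} are pairwise adjacent, and any tree decomposition puts a clique entirely inside one bag — forcing width ≥ 3. Combining the bounds, tw(G) = 3.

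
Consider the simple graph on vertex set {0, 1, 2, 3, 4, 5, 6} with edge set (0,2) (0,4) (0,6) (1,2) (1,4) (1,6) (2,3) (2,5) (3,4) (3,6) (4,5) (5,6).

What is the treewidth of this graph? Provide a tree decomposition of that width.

Each bag holds 4 vertices, so the decomposition has width 3, which upper-bounds the treewidth. For the lower bound: the 4 vertex sets {2,5}, {3,4}, {6}, {0} are disjoint, each induces a connected subgraph, and every pair is joined by at least one edge of G. Contracting each set to a single vertex therefore yields K_{4} as a minor, and since treewidth is minor-monotone, tw(G) ≥ tw(K_{4}) = 3. Therefore the treewidth is 3.

Treewidth 3.
One such decomposition:
Bags: B1 = {2, 4, 5, 6}  B2 = {2, 3, 4, 6}  B3 = {0, 2, 4, 6}  B4 = {1, 2, 4, 6}
Tree: B1–B2, B2–B3, B3–B4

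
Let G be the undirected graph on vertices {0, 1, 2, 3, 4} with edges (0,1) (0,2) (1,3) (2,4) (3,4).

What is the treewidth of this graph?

2

A width-2 tree decomposition is:
Bags: B1 = {0, 1, 2}  B2 = {1, 2, 4}  B3 = {1, 3, 4}
Tree: B1–B2, B2–B3
The largest bag has 3 vertices, giving width 2; this decomposition certifies tw(G) ≤ 2. Since 1–0–2–4–3–1 is a cycle in G, G is not acyclic. Forests are exactly the graphs of treewidth ≤ 1, so tw(G) ≥ 2. Hence tw(G) = 2 exactly.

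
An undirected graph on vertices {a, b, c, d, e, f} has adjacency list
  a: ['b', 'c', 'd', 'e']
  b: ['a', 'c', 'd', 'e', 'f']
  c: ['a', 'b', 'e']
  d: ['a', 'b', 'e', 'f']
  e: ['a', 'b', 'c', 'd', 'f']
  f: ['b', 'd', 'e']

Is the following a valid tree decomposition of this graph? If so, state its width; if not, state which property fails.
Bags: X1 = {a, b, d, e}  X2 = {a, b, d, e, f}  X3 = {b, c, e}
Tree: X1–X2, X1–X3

No — edge (a,c) lies in no bag.

A tree decomposition must satisfy three properties: every vertex lies in some bag; for every edge, both endpoints lie together in some bag; and for every vertex, the bags containing it form a connected subtree. Here edge (a,c) lies in no bag, so the decomposition is invalid.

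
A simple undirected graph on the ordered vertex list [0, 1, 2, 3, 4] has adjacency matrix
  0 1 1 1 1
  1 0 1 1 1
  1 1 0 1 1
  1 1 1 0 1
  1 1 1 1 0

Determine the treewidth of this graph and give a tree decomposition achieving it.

A single bag containing all 5 vertices is trivially a valid decomposition of width 4. Conversely, {0, 1, 2, 3, 4} is a clique of size 5, and the vertices of any clique must share a bag in every tree decomposition; so some bag has ≥ 5 vertices and tw(G) ≥ 4. The upper and lower bounds meet at 4, so that is the treewidth.

Treewidth 4.
One optimal decomposition is:
Bags: B1 = {0, 1, 2, 3, 4}
Tree: (single bag)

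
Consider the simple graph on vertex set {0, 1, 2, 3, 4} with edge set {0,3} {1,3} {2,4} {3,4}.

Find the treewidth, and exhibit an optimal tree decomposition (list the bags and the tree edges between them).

Each bag holds 2 vertices, so the decomposition has width 1, which upper-bounds the treewidth. Since G has at least one edge (e.g. 4–3), it is not an edgeless graph, so tw(G) ≥ 1. Therefore the treewidth is 1.

Treewidth 1.
One optimal decomposition is:
Bags: B1 = {3, 4}  B2 = {0, 3}  B3 = {1, 3}  B4 = {2, 4}
Tree: B1–B2, B1–B3, B1–B4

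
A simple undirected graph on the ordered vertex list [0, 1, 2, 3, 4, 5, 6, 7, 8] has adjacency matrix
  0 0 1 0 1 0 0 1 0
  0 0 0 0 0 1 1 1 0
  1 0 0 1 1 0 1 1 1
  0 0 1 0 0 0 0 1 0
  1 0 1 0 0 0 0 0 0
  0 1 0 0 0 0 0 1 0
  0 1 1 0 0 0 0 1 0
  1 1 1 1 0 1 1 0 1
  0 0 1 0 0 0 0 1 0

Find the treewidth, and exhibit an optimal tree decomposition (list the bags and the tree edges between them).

Treewidth 2.
One such decomposition:
Bags: B1 = {1, 6, 7}  B2 = {2, 6, 7}  B3 = {2, 3, 7}  B4 = {0, 2, 7}  B5 = {1, 5, 7}  B6 = {2, 7, 8}  B7 = {0, 2, 4}
Tree: B1–B2, B2–B3, B3–B4, B1–B5, B2–B6, B4–B7

Each bag holds 3 vertices, so the decomposition has width 2, which upper-bounds the treewidth. On the other hand G contains the 3-clique {0, 2, 4}. A clique must lie in a single bag of any decomposition, so no decomposition can have width below 2. Therefore the treewidth is 2.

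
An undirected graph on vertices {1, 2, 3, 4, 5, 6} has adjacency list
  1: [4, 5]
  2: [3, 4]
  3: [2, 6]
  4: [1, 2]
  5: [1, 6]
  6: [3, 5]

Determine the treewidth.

A width-2 tree decomposition is:
Bags: B1 = {3, 5, 6}  B2 = {1, 3, 5}  B3 = {1, 3, 4}  B4 = {2, 3, 4}
Tree: B1–B2, B2–B3, B3–B4
Each bag holds 3 vertices, so the decomposition has width 2, which upper-bounds the treewidth. For the lower bound, G contains the cycle 3–6–5–1–4–2–3, so G is not a forest; only forests have treewidth ≤ 1, hence tw(G) ≥ 2. Combining the bounds, tw(G) = 2.

2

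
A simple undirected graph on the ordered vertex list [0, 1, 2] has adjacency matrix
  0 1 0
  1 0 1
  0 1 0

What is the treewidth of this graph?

1

A width-1 tree decomposition is:
Bags: B1 = {1, 2}  B2 = {0, 1}
Tree: B1–B2
Every bag has size at most 2, so the width is 2 − 1 = 1 and tw(G) ≤ 1. Any graph with an edge has treewidth ≥ 1, and G has the edge 1–2. Hence tw(G) = 1 exactly.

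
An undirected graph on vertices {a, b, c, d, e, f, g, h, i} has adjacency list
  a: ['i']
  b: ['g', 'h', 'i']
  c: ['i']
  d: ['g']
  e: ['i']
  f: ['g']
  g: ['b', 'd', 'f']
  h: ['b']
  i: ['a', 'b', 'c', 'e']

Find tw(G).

A width-1 tree decomposition is:
Bags: B1 = {b, i}  B2 = {b, h}  B3 = {b, g}  B4 = {d, g}  B5 = {c, i}  B6 = {a, i}  B7 = {f, g}  B8 = {e, i}
Tree: B1–B2, B1–B3, B3–B4, B1–B5, B5–B6, B3–B7, B1–B8
The largest bag has 2 vertices, giving width 1; this decomposition certifies tw(G) ≤ 1. Any graph with an edge has treewidth ≥ 1, and G has the edge b–i. Combining the bounds, tw(G) = 1.

1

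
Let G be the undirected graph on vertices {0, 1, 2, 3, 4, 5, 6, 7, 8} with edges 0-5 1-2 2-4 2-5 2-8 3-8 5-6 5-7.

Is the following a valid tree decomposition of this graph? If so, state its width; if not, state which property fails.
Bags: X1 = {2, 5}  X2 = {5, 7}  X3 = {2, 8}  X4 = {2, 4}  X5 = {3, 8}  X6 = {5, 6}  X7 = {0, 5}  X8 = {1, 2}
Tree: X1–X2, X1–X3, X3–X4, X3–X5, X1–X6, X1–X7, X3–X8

Yes; width 1.

Checking the three conditions: (i) the bags cover all of {0, 1, 2, 3, 4, 5, 6, 7, 8}; (ii) for each edge, some bag contains both endpoints; (iii) the bags containing any fixed vertex form a subtree. All hold, so the decomposition is valid with width 2 − 1 = 1.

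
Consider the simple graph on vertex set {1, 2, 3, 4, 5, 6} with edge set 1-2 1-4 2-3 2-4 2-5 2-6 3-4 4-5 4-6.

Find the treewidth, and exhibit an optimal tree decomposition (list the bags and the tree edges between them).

Treewidth 2.
One optimal decomposition is:
Bags: B1 = {2, 3, 4}  B2 = {2, 4, 5}  B3 = {1, 2, 4}  B4 = {2, 4, 6}
Tree: B1–B2, B1–B3, B2–B4

The largest bag has 3 vertices, giving width 2; this decomposition certifies tw(G) ≤ 2. On the other hand G contains the 3-clique {1, 2, 4}. A clique must lie in a single bag of any decomposition, so no decomposition can have width below 2. Combining the bounds, tw(G) = 2.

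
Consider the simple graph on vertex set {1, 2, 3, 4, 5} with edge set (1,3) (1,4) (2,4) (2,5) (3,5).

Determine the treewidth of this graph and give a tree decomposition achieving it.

Every bag has size at most 3, so the width is 3 − 1 = 2 and tw(G) ≤ 2. For the lower bound, G contains the cycle 4–1–3–5–2–4, so G is not a forest; only forests have treewidth ≤ 1, hence tw(G) ≥ 2. The upper and lower bounds meet at 2, so that is the treewidth.

Treewidth 2.
Bags: B1 = {1, 3, 4}  B2 = {3, 4, 5}  B3 = {2, 4, 5}
Tree: B1–B2, B2–B3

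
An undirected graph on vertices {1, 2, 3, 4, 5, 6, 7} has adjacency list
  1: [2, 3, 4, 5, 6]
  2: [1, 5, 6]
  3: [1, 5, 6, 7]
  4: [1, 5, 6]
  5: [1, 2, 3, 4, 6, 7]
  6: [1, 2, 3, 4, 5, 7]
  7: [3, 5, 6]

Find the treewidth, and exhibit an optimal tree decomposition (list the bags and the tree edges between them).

Treewidth 3.
One such decomposition:
Bags: B1 = {1, 4, 5, 6}  B2 = {1, 3, 5, 6}  B3 = {3, 5, 6, 7}  B4 = {1, 2, 5, 6}
Tree: B1–B2, B2–B3, B2–B4

Every bag has size at most 4, so the width is 4 − 1 = 3 and tw(G) ≤ 3. For the lower bound, the 4 vertices {1, 2, 5, 6} are pairwise adjacent, and any tree decomposition puts a clique entirely inside one bag — forcing width ≥ 3. Hence tw(G) = 3 exactly.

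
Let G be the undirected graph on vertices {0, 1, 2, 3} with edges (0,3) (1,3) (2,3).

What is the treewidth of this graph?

1

A width-1 tree decomposition is:
Bags: B1 = {0, 3}  B2 = {2, 3}  B3 = {1, 3}
Tree: B1–B2, B1–B3
Each bag holds 2 vertices, so the decomposition has width 1, which upper-bounds the treewidth. Any graph with an edge has treewidth ≥ 1, and G has the edge 0–3. The upper and lower bounds meet at 1, so that is the treewidth.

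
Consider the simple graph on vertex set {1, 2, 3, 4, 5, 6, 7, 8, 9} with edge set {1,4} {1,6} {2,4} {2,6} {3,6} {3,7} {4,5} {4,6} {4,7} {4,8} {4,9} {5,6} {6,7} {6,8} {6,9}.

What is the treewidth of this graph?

2

A width-2 tree decomposition is:
Bags: B1 = {4, 6, 7}  B2 = {3, 6, 7}  B3 = {4, 6, 9}  B4 = {4, 6, 8}  B5 = {2, 4, 6}  B6 = {1, 4, 6}  B7 = {4, 5, 6}
Tree: B1–B2, B1–B3, B3–B4, B3–B5, B1–B6, B1–B7
The largest bag has 3 vertices, giving width 2; this decomposition certifies tw(G) ≤ 2. For the lower bound, the 3 vertices {3, 6, 7} are pairwise adjacent, and any tree decomposition puts a clique entirely inside one bag — forcing width ≥ 2. Combining the bounds, tw(G) = 2.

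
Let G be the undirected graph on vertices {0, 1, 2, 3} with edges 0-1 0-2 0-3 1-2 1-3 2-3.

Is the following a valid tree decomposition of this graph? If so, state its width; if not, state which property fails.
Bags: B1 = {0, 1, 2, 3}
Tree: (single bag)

Yes; width 3.

Every vertex of G appears in some bag (union = {0, 1, 2, 3}); every edge is covered by a bag; and for each vertex v the set of bags containing v is connected in the bag tree. The decomposition is therefore valid. The largest bag has 4 vertices, so the width is 3.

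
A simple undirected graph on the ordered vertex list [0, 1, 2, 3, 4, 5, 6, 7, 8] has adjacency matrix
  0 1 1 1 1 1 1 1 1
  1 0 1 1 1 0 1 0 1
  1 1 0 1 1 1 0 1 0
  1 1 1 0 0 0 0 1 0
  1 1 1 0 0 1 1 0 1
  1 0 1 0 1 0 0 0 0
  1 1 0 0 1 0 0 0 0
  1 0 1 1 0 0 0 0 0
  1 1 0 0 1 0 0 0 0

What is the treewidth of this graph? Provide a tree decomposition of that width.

Every bag has size at most 4, so the width is 4 − 1 = 3 and tw(G) ≤ 3. For the lower bound, the 4 vertices {0, 1, 2, 3} are pairwise adjacent, and any tree decomposition puts a clique entirely inside one bag — forcing width ≥ 3. Combining the bounds, tw(G) = 3.

Treewidth 3.
One optimal decomposition is:
Bags: B1 = {0, 2, 4, 5}  B2 = {0, 1, 2, 4}  B3 = {0, 1, 2, 3}  B4 = {0, 1, 4, 6}  B5 = {0, 1, 4, 8}  B6 = {0, 2, 3, 7}
Tree: B1–B2, B2–B3, B2–B4, B4–B5, B3–B6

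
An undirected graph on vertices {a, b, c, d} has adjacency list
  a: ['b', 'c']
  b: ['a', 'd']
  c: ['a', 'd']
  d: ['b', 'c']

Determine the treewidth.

A width-2 tree decomposition is:
Bags: B1 = {b, c, d}  B2 = {a, b, c}
Tree: B1–B2
The largest bag has 3 vertices, giving width 2; this decomposition certifies tw(G) ≤ 2. For the lower bound, G contains the cycle c–d–b–a–c, so G is not a forest; only forests have treewidth ≤ 1, hence tw(G) ≥ 2. Hence tw(G) = 2 exactly.

2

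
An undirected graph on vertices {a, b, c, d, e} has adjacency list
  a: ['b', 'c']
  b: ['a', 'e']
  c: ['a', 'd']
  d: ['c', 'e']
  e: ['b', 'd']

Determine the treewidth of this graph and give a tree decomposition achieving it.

Every bag has size at most 3, so the width is 3 − 1 = 2 and tw(G) ≤ 2. The edges d–c–a–b–e–d form a cycle, so G is not a tree and its treewidth is at least 2. Combining the bounds, tw(G) = 2.

Treewidth 2.
Bags: B1 = {a, c, d}  B2 = {a, b, d}  B3 = {b, d, e}
Tree: B1–B2, B2–B3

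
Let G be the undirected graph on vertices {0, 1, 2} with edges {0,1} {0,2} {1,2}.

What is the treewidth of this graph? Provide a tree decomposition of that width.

Treewidth 2.
One optimal decomposition is:
Bags: B1 = {0, 1, 2}
Tree: (single bag)

With just one bag of size 3, the width is 3 − 1 = 2, so tw(G) ≤ 2. Conversely, {0, 1, 2} is a clique of size 3, and the vertices of any clique must share a bag in every tree decomposition; so some bag has ≥ 3 vertices and tw(G) ≥ 2. Hence tw(G) = 2 exactly.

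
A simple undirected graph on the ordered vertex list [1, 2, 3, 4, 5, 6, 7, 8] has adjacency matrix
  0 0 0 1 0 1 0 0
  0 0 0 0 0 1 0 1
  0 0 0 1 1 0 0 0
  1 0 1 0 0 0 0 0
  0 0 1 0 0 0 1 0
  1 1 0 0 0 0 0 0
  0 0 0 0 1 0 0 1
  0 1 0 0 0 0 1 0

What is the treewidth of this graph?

A width-2 tree decomposition is:
Bags: B1 = {1, 2, 6}  B2 = {1, 2, 8}  B3 = {1, 7, 8}  B4 = {1, 5, 7}  B5 = {1, 3, 5}  B6 = {1, 3, 4}
Tree: B1–B2, B2–B3, B3–B4, B4–B5, B5–B6
Every bag has size at most 3, so the width is 3 − 1 = 2 and tw(G) ≤ 2. The edges 1–6–2–8–7–5–3–4–1 form a cycle, so G is not a tree and its treewidth is at least 2. Hence tw(G) = 2 exactly.

2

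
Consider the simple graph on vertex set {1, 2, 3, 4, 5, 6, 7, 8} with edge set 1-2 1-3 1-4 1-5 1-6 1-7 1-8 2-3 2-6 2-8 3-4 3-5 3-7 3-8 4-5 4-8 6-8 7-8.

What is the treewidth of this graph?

A width-3 tree decomposition is:
Bags: B1 = {1, 3, 4, 8}  B2 = {1, 2, 3, 8}  B3 = {1, 3, 7, 8}  B4 = {1, 3, 4, 5}  B5 = {1, 2, 6, 8}
Tree: B1–B2, B2–B3, B1–B4, B2–B5
Every bag has size at most 4, so the width is 4 − 1 = 3 and tw(G) ≤ 3. For the lower bound, the 4 vertices {1, 2, 3, 8} are pairwise adjacent, and any tree decomposition puts a clique entirely inside one bag — forcing width ≥ 3. Therefore the treewidth is 3.

3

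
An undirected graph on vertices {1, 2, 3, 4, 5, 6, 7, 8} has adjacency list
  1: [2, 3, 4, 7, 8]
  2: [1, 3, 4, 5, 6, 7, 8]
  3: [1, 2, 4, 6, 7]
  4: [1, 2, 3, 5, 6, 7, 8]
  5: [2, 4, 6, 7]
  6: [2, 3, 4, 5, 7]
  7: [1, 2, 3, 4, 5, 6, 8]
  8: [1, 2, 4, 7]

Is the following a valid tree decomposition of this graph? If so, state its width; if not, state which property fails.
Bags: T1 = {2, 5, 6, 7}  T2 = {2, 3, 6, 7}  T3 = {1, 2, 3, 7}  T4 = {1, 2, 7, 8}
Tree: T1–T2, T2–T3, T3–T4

A tree decomposition must satisfy three properties: every vertex lies in some bag; for every edge, both endpoints lie together in some bag; and for every vertex, the bags containing it form a connected subtree. Here vertex 4 appears in no bag, so the decomposition is invalid.

No — vertex 4 appears in no bag.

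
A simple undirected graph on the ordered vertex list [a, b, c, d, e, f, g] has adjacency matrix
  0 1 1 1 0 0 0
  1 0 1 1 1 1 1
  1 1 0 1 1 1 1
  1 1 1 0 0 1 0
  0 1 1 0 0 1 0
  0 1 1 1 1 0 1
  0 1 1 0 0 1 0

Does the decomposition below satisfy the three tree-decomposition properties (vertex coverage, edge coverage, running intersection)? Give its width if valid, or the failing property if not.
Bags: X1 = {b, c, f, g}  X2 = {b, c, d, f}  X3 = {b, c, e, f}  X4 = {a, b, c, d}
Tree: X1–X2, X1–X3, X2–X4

Checking the three conditions: (i) the bags cover all of {a, b, c, d, e, f, g}; (ii) for each edge, some bag contains both endpoints; (iii) the bags containing any fixed vertex form a subtree. All hold, so the decomposition is valid with width 4 − 1 = 3.

Yes; width 3.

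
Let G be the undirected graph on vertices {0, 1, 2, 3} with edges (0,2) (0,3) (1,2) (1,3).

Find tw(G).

2

A width-2 tree decomposition is:
Bags: B1 = {0, 1, 3}  B2 = {0, 1, 2}
Tree: B1–B2
Each bag holds 3 vertices, so the decomposition has width 2, which upper-bounds the treewidth. Since 1–3–0–2–1 is a cycle in G, G is not acyclic. Forests are exactly the graphs of treewidth ≤ 1, so tw(G) ≥ 2. Therefore the treewidth is 2.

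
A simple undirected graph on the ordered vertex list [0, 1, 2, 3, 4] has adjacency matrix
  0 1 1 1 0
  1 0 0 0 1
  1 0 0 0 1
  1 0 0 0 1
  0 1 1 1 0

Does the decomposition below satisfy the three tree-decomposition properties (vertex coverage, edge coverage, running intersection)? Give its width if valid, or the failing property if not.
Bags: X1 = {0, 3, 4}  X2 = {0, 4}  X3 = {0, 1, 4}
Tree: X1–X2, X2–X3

A tree decomposition must satisfy three properties: every vertex lies in some bag; for every edge, both endpoints lie together in some bag; and for every vertex, the bags containing it form a connected subtree. Here vertex 2 appears in no bag, so the decomposition is invalid.

No — vertex 2 appears in no bag.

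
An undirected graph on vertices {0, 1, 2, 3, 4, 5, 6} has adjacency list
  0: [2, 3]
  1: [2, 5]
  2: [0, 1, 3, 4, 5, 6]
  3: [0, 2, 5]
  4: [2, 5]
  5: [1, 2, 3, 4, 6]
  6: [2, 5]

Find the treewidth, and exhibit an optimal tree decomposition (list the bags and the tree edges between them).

Treewidth 2.
One such decomposition:
Bags: B1 = {2, 5, 6}  B2 = {2, 3, 5}  B3 = {1, 2, 5}  B4 = {0, 2, 3}  B5 = {2, 4, 5}
Tree: B1–B2, B2–B3, B2–B4, B2–B5

Every bag has size at most 3, so the width is 3 − 1 = 2 and tw(G) ≤ 2. On the other hand G contains the 3-clique {0, 2, 3}. A clique must lie in a single bag of any decomposition, so no decomposition can have width below 2. Therefore the treewidth is 2.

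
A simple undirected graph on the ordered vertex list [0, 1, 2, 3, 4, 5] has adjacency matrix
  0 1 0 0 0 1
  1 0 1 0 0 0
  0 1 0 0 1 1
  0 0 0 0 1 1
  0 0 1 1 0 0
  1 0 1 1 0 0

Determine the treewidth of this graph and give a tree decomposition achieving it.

Treewidth 2.
One optimal decomposition is:
Bags: B1 = {0, 1, 5}  B2 = {1, 2, 5}  B3 = {2, 3, 5}  B4 = {2, 3, 4}
Tree: B1–B2, B2–B3, B3–B4

The largest bag has 3 vertices, giving width 2; this decomposition certifies tw(G) ≤ 2. Since 0–1–2–5–0 is a cycle in G, G is not acyclic. Forests are exactly the graphs of treewidth ≤ 1, so tw(G) ≥ 2. Therefore the treewidth is 2.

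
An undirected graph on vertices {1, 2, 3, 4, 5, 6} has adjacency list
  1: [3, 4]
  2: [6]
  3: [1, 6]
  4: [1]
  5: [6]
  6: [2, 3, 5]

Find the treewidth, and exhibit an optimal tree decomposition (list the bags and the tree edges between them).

The largest bag has 2 vertices, giving width 1; this decomposition certifies tw(G) ≤ 1. Any graph with an edge has treewidth ≥ 1, and G has the edge 2–6. Therefore the treewidth is 1.

Treewidth 1.
Bags: B1 = {2, 6}  B2 = {3, 6}  B3 = {1, 3}  B4 = {5, 6}  B5 = {1, 4}
Tree: B1–B2, B2–B3, B2–B4, B3–B5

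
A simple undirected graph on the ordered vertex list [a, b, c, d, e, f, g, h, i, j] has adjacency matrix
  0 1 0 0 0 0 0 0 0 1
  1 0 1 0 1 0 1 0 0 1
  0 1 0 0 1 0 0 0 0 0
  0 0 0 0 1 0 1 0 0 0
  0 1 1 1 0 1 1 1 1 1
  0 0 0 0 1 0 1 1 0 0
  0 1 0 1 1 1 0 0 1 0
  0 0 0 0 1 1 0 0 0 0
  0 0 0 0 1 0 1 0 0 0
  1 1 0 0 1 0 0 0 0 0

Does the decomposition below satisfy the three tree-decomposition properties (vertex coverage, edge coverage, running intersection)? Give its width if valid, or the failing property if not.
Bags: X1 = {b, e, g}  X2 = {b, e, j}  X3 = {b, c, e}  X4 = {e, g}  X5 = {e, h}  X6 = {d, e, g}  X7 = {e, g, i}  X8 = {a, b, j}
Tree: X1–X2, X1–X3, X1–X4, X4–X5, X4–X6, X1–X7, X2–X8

A tree decomposition must satisfy three properties: every vertex lies in some bag; for every edge, both endpoints lie together in some bag; and for every vertex, the bags containing it form a connected subtree. Here vertex f appears in no bag, so the decomposition is invalid.

No — vertex f appears in no bag.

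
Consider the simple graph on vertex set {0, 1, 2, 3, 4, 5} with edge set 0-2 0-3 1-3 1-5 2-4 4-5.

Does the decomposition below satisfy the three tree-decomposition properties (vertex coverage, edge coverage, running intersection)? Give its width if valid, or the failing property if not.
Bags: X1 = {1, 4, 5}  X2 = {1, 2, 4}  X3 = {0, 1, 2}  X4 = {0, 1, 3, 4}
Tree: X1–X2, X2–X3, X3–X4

No — bags containing vertex 4 are not connected in the tree.

A tree decomposition must satisfy three properties: every vertex lies in some bag; for every edge, both endpoints lie together in some bag; and for every vertex, the bags containing it form a connected subtree. Here bags containing vertex 4 are not connected in the tree, so the decomposition is invalid.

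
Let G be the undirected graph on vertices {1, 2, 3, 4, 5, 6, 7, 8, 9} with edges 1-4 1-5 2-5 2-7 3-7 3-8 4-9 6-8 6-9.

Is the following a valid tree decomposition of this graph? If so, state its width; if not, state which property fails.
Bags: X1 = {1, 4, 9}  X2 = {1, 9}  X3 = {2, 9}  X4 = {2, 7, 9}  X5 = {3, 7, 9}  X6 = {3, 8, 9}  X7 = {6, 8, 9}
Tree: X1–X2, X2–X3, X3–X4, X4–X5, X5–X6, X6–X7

A tree decomposition must satisfy three properties: every vertex lies in some bag; for every edge, both endpoints lie together in some bag; and for every vertex, the bags containing it form a connected subtree. Here vertex 5 appears in no bag, so the decomposition is invalid.

No — vertex 5 appears in no bag.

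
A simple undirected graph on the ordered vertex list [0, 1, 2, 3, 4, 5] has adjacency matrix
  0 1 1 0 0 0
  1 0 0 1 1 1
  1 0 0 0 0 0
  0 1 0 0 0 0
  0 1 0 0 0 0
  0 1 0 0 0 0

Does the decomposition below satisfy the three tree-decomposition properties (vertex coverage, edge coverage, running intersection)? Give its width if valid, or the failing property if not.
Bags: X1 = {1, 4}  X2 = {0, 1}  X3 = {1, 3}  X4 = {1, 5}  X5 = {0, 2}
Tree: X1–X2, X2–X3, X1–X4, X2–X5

Every vertex of G appears in some bag (union = {0, 1, 2, 3, 4, 5}); every edge is covered by a bag; and for each vertex v the set of bags containing v is connected in the bag tree. The decomposition is therefore valid. The largest bag has 2 vertices, so the width is 1.

Yes; width 1.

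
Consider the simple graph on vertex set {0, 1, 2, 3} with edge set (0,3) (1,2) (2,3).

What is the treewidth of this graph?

A width-1 tree decomposition is:
Bags: B1 = {1, 2}  B2 = {2, 3}  B3 = {0, 3}
Tree: B1–B2, B2–B3
The largest bag has 2 vertices, giving width 1; this decomposition certifies tw(G) ≤ 1. G has an edge, so its treewidth is at least 1. The upper and lower bounds meet at 1, so that is the treewidth.

1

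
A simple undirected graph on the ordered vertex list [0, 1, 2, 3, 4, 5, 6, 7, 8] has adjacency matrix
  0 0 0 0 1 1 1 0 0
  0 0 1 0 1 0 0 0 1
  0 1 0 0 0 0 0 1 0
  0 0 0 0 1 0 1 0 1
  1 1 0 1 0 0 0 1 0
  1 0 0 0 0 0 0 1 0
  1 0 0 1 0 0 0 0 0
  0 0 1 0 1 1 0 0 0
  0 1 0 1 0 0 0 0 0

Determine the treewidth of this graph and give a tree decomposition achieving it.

The largest bag has 4 vertices, giving width 3; this decomposition certifies tw(G) ≤ 3. For the lower bound: the 4 vertex sets {2,5,7}, {1}, {4}, {0,3,6,8} are disjoint, each induces a connected subgraph, and every pair is joined by at least one edge of G. Contracting each set to a single vertex therefore yields K_{4} as a minor, and since treewidth is minor-monotone, tw(G) ≥ tw(K_{4}) = 3. Therefore the treewidth is 3.

Treewidth 3.
Bags: B1 = {1, 2, 5, 7}  B2 = {1, 4, 5, 7}  B3 = {0, 1, 4, 5}  B4 = {0, 1, 4, 8}  B5 = {0, 3, 4, 8}  B6 = {0, 3, 6, 8}
Tree: B1–B2, B2–B3, B3–B4, B4–B5, B5–B6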